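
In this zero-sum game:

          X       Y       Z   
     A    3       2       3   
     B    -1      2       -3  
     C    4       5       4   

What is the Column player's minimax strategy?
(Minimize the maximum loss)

Column should play X or Z (all achieve the minimum), value = 4

Work:
Column player minimizes Row's maximum payoff:
Column X: max payoff to Row = 4
Column Y: max payoff to Row = 5
Column Z: max payoff to Row = 4
Minimum is 4, achieved by columns X, Z (tied).
Each of X or Z is a minimax strategy.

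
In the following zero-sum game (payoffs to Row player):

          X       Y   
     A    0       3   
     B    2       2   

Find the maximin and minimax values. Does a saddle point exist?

Maximin = 2, Minimax = 2, Saddle: True

Work:
Row minimums: [0, 2] → maximin = 2
Column maximums: [2, 3] → minimax = 2
Saddle point exists! Game value = 2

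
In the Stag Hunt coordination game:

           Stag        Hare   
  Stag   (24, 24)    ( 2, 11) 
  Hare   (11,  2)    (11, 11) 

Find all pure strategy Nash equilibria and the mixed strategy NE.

Pure NE: (Stag, Stag) and (Hare, Hare); Mixed NE: p = 0.4091, q = 0.4091

Work:
Check pure NE:
(Stag, Stag): (24, 24) - no unilateral deviation beneficial
(Hare, Hare): (11, 11) - no unilateral deviation beneficial
Mixed NE: P1 plays Stag with p = 0.4091, P2 plays Stag with q = 0.4091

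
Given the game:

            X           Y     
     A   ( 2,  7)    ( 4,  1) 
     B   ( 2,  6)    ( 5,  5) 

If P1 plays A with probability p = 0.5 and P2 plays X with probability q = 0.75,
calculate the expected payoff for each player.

E[P1] = 2.625, E[P2] = 5.625

Work:
E[P1] = p·q·π₁(A,X) + p·(1-q)·π₁(A,Y) + (1-p)·q·π₁(B,X) + (1-p)·(1-q)·π₁(B,Y)
= 0.5·0.75·2 + 0.5·0.25·4 + 0.5·0.75·2 + 0.5·0.25·5
= 2.625

E[P2] = 5.625 (similar calculation)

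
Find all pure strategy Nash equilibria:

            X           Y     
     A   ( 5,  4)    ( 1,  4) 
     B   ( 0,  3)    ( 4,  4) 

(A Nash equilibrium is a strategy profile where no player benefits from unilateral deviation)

Nash equilibrium: (A, X), (B, Y)

Work:
Best responses:
  P1 vs X: payoffs [5, 0] → best response A (payoff 5)
  P1 vs Y: payoffs [1, 4] → best response B (payoff 4)
  P2 vs A: payoffs [4, 4] → best response X/Y (payoff 4)
  P2 vs B: payoffs [3, 4] → best response Y (payoff 4)
Mutual best responses: (A,X), (B,Y) → Nash equilibria.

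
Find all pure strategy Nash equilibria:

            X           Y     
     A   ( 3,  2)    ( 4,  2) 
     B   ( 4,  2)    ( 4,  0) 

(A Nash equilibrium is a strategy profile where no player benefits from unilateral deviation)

Nash equilibrium: (A, Y), (B, X)

Work:
Best responses:
  P1 vs X: payoffs [3, 4] → best response B (payoff 4)
  P1 vs Y: payoffs [4, 4] → best response A/B (payoff 4)
  P2 vs A: payoffs [2, 2] → best response X/Y (payoff 2)
  P2 vs B: payoffs [2, 0] → best response X (payoff 2)
Mutual best responses: (A,Y), (B,X) → Nash equilibria.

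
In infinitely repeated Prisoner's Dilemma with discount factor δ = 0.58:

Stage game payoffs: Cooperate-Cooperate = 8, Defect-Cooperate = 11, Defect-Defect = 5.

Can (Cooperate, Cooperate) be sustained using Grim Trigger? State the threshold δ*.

δ* = 0.5; since δ = 0.58 ≥ 0.5, cooperation can be sustained

Work:
For Grim Trigger:
Cooperate forever: 8/(1-δ)
Defect then punished: 11 + 5·δ/(1-δ)
Need: 8/(1-δ) ≥ 11 + 5·δ/(1-δ)
Solving: δ ≥ (T-R)/(T-P) = (11-8)/(11-5) = 0.5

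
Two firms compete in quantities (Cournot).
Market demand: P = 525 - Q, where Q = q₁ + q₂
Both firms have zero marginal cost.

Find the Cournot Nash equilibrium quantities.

q₁* = q₂* = 175.0; P* = 175.0

Work:
Profit: π_i = P·q_i = (a - q_i - q_j)·q_i
FOC: ∂π_i/∂q_i = a - 2q_i - q_j = 0
Reaction function: q_i = (525 - q_j)/2
Symmetry: q* = 525/3 = 175.0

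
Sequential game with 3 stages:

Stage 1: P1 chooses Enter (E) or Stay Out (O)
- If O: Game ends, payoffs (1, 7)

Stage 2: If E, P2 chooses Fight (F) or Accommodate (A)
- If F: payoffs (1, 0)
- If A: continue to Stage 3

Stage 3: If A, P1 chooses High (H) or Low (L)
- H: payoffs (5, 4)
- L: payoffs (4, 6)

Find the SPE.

SPE: (E, A, H); Outcome (5, 4)

Work:
Stage 3: P1 chooses H (5 vs 4)
Stage 2: P2: F->0, A->4 (anticipating H). Choose A
Stage 1: P1: O->1, E->5 (anticipating A, H). Choose E
SPE path: E -> A -> H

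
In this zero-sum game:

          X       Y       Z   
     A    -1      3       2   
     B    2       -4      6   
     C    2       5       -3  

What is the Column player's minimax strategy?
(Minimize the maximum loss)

Column should play X, value = 2

Work:
Column player minimizes Row's maximum payoff:
Column X: max payoff to Row = 2
Column Y: max payoff to Row = 5
Column Z: max payoff to Row = 6
Minimum is 2, achieved by column X.
Minimax strategy: X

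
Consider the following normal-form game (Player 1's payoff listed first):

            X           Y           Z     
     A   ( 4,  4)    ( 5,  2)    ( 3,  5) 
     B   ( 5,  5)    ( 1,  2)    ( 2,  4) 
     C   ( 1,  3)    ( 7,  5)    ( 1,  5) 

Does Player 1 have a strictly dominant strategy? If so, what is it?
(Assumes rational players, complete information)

No strictly dominant strategy exists for Player 1

Work:
A strategy strictly dominates another if it gives a strictly higher payoff against every opponent action. Compare each pair of P1's strategies column-by-column:
  A vs B: [4 vs 5, 5 vs 1, 3 vs 2] → A does not strictly dominate B (column X: 4 ≤ 5)
  A vs C: [4 vs 1, 5 vs 7, 3 vs 1] → A does not strictly dominate C (column Y: 5 ≤ 7)
  B vs A: [5 vs 4, 1 vs 5, 2 vs 3] → B does not strictly dominate A (column Y: 1 ≤ 5)
  B vs C: [5 vs 1, 1 vs 7, 2 vs 1] → B does not strictly dominate C (column Y: 1 ≤ 7)
  C vs A: [1 vs 4, 7 vs 5, 1 vs 3] → C does not strictly dominate A (column X: 1 ≤ 4)
  C vs B: [1 vs 5, 7 vs 1, 1 vs 2] → C does not strictly dominate B (column X: 1 ≤ 5)
No single strategy strictly dominates all others → no strictly dominant strategy.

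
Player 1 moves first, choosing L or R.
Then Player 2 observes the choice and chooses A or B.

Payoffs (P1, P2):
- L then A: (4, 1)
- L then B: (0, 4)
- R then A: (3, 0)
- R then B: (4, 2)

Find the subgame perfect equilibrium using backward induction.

P1 plays R, P2 plays B after L and B after R; Payoff (4, 2)

Work:
Backward induction:
After L: P2 chooses B → P1 gets 0
After R: P2 chooses B → P1 gets 4
P1 chooses R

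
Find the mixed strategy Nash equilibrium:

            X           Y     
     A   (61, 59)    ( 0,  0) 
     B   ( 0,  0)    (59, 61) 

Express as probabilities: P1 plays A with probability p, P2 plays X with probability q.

p = 0.5083, q = 0.4917

Work:
Find probabilities that make opponent indifferent:
P2 chooses q to make P1 indifferent between A and B
P1 chooses p to make P2 indifferent between X and Y
Mixed NE: P1 plays (A: 0.5083, B: 0.4917), P2 plays (X: 0.4917, Y: 0.5083)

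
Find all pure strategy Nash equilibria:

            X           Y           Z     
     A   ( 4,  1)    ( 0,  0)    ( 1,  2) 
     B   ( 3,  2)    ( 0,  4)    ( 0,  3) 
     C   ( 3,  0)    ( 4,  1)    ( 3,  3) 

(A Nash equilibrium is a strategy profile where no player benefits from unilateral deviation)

Nash equilibrium: (C, Z)

Work:
Best responses:
  P1 vs X: payoffs [4, 3, 3] → best response A (payoff 4)
  P1 vs Y: payoffs [0, 0, 4] → best response C (payoff 4)
  P1 vs Z: payoffs [1, 0, 3] → best response C (payoff 3)
  P2 vs A: payoffs [1, 0, 2] → best response Z (payoff 2)
  P2 vs B: payoffs [2, 4, 3] → best response Y (payoff 4)
  P2 vs C: payoffs [0, 1, 3] → best response Z (payoff 3)
Mutual best responses: (C,Z) → Nash equilibria.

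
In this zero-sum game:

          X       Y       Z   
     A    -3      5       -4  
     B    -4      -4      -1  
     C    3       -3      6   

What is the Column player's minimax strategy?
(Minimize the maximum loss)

Column should play X, value = 3

Work:
Column player minimizes Row's maximum payoff:
Column X: max payoff to Row = 3
Column Y: max payoff to Row = 5
Column Z: max payoff to Row = 6
Minimum is 3, achieved by column X.
Minimax strategy: X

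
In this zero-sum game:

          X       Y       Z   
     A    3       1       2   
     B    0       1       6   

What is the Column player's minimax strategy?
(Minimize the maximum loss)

Column should play Y, value = 1

Work:
Column player minimizes Row's maximum payoff:
Column X: max payoff to Row = 3
Column Y: max payoff to Row = 1
Column Z: max payoff to Row = 6
Minimum is 1, achieved by column Y.
Minimax strategy: Y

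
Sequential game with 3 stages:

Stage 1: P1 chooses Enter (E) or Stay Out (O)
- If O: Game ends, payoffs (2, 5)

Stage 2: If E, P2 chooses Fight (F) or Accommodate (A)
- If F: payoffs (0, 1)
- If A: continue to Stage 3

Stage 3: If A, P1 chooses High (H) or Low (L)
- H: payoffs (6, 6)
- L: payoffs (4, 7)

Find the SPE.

SPE: (E, A, H); Outcome (6, 6)

Work:
Stage 3: P1 chooses H (6 vs 4)
Stage 2: P2: F->1, A->6 (anticipating H). Choose A
Stage 1: P1: O->2, E->6 (anticipating A, H). Choose E
SPE path: E -> A -> H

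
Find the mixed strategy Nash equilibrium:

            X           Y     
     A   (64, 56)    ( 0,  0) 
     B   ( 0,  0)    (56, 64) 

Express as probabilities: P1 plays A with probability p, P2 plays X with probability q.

p = 0.5333, q = 0.4667

Work:
Find probabilities that make opponent indifferent:
P2 chooses q to make P1 indifferent between A and B
P1 chooses p to make P2 indifferent between X and Y
Mixed NE: P1 plays (A: 0.5333, B: 0.4667), P2 plays (X: 0.4667, Y: 0.5333)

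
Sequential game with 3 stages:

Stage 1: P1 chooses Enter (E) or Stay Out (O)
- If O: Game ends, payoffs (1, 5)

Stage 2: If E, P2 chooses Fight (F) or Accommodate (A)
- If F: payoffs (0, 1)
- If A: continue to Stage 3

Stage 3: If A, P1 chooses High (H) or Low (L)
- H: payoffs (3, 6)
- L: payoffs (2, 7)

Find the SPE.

SPE: (E, A, H); Outcome (3, 6)

Work:
Stage 3: P1 chooses H (3 vs 2)
Stage 2: P2: F->1, A->6 (anticipating H). Choose A
Stage 1: P1: O->1, E->3 (anticipating A, H). Choose E
SPE path: E -> A -> H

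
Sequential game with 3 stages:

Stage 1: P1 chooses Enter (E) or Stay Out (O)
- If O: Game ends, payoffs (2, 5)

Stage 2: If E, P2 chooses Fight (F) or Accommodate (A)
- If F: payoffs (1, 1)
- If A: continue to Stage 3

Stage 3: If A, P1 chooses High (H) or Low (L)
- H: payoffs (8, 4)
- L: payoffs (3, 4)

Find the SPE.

SPE: (E, A, H); Outcome (8, 4)

Work:
Stage 3: P1 chooses H (8 vs 3)
Stage 2: P2: F->1, A->4 (anticipating H). Choose A
Stage 1: P1: O->2, E->8 (anticipating A, H). Choose E
SPE path: E -> A -> H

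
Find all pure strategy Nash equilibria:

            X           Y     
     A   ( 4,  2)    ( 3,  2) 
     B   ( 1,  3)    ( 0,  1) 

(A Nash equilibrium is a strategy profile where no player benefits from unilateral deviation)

Nash equilibrium: (A, X), (A, Y)

Work:
Best responses:
  P1 vs X: payoffs [4, 1] → best response A (payoff 4)
  P1 vs Y: payoffs [3, 0] → best response A (payoff 3)
  P2 vs A: payoffs [2, 2] → best response X/Y (payoff 2)
  P2 vs B: payoffs [3, 1] → best response X (payoff 3)
Mutual best responses: (A,X), (A,Y) → Nash equilibria.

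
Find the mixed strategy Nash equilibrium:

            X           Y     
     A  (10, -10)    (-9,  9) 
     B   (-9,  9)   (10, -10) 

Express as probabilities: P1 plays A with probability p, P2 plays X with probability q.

p = 0.5, q = 0.5

Work:
Find probabilities that make opponent indifferent:
P2 chooses q to make P1 indifferent between A and B
P1 chooses p to make P2 indifferent between X and Y
Mixed NE: P1 plays (A: 0.5, B: 0.5), P2 plays (X: 0.5, Y: 0.5)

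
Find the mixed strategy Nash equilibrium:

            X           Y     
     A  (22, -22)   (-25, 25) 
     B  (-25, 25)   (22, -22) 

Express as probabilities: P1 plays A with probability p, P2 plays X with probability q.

p = 0.5, q = 0.5

Work:
Find probabilities that make opponent indifferent:
P2 chooses q to make P1 indifferent between A and B
P1 chooses p to make P2 indifferent between X and Y
Mixed NE: P1 plays (A: 0.5, B: 0.5), P2 plays (X: 0.5, Y: 0.5)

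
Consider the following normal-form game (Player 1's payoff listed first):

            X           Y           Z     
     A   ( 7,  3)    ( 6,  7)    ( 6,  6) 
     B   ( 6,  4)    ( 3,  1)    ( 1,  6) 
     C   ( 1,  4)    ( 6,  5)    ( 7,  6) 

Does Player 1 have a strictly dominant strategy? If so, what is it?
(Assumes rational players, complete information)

No strictly dominant strategy exists for Player 1

Work:
A strategy strictly dominates another if it gives a strictly higher payoff against every opponent action. Compare each pair of P1's strategies column-by-column:
  A vs B: [7 vs 6, 6 vs 3, 6 vs 1] → A strictly dominates B
  A vs C: [7 vs 1, 6 vs 6, 6 vs 7] → A does not strictly dominate C (column Y: 6 ≤ 6)
  B vs A: [6 vs 7, 3 vs 6, 1 vs 6] → B does not strictly dominate A (column X: 6 ≤ 7)
  B vs C: [6 vs 1, 3 vs 6, 1 vs 7] → B does not strictly dominate C (column Y: 3 ≤ 6)
  C vs A: [1 vs 7, 6 vs 6, 7 vs 6] → C does not strictly dominate A (column X: 1 ≤ 7)
  C vs B: [1 vs 6, 6 vs 3, 7 vs 1] → C does not strictly dominate B (column X: 1 ≤ 6)
No single strategy strictly dominates all others → no strictly dominant strategy.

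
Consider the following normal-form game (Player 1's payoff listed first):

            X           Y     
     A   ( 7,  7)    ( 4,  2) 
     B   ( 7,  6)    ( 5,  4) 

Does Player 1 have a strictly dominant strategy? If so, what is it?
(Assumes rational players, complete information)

No strictly dominant strategy exists for Player 1

Work:
A strategy strictly dominates another if it gives a strictly higher payoff against every opponent action. Compare each pair of P1's strategies column-by-column:
  A vs B: [7 vs 7, 4 vs 5] → A does not strictly dominate B (column X: 7 ≤ 7)
  B vs A: [7 vs 7, 5 vs 4] → B does not strictly dominate A (column X: 7 ≤ 7)
No single strategy strictly dominates all others → no strictly dominant strategy.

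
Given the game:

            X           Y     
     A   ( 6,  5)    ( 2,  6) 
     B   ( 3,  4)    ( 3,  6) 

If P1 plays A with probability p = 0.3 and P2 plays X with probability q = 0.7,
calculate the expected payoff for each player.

E[P1] = 3.54, E[P2] = 4.81

Work:
E[P1] = p·q·π₁(A,X) + p·(1-q)·π₁(A,Y) + (1-p)·q·π₁(B,X) + (1-p)·(1-q)·π₁(B,Y)
= 0.3·0.7·6 + 0.3·0.3·2 + 0.7·0.7·3 + 0.7·0.3·3
= 3.54

E[P2] = 4.81 (similar calculation)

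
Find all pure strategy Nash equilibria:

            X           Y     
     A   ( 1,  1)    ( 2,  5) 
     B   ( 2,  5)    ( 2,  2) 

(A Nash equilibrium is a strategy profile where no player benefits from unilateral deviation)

Nash equilibrium: (A, Y), (B, X)

Work:
Best responses:
  P1 vs X: payoffs [1, 2] → best response B (payoff 2)
  P1 vs Y: payoffs [2, 2] → best response A/B (payoff 2)
  P2 vs A: payoffs [1, 5] → best response Y (payoff 5)
  P2 vs B: payoffs [5, 2] → best response X (payoff 5)
Mutual best responses: (A,Y), (B,X) → Nash equilibria.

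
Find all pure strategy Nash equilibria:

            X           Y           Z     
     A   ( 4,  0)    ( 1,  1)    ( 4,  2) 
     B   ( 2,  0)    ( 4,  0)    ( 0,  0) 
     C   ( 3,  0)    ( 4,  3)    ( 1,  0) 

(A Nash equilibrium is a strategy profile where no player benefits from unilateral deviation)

Nash equilibrium: (A, Z), (B, Y), (C, Y)

Work:
Best responses:
  P1 vs X: payoffs [4, 2, 3] → best response A (payoff 4)
  P1 vs Y: payoffs [1, 4, 4] → best response B/C (payoff 4)
  P1 vs Z: payoffs [4, 0, 1] → best response A (payoff 4)
  P2 vs A: payoffs [0, 1, 2] → best response Z (payoff 2)
  P2 vs B: payoffs [0, 0, 0] → best response X/Y/Z (payoff 0)
  P2 vs C: payoffs [0, 3, 0] → best response Y (payoff 3)
Mutual best responses: (A,Z), (B,Y), (C,Y) → Nash equilibria.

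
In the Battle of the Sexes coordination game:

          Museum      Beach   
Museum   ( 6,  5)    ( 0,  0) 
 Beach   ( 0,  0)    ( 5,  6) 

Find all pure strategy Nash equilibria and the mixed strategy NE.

Pure NE: (Museum, Museum) and (Beach, Beach); Mixed NE: p = 0.5455, q = 0.4545

Work:
Check pure NE:
(Museum, Museum): (6, 5) - no unilateral deviation beneficial
(Beach, Beach): (5, 6) - no unilateral deviation beneficial
Mixed NE: P1 plays Museum with p = 0.5455, P2 plays Museum with q = 0.4545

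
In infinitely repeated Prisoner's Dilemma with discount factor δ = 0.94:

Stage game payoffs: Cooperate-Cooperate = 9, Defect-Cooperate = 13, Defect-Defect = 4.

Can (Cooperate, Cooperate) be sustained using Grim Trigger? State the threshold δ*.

δ* = 0.4444; since δ = 0.94 ≥ 0.4444, cooperation can be sustained

Work:
For Grim Trigger:
Cooperate forever: 9/(1-δ)
Defect then punished: 13 + 4·δ/(1-δ)
Need: 9/(1-δ) ≥ 13 + 4·δ/(1-δ)
Solving: δ ≥ (T-R)/(T-P) = (13-9)/(13-4) = 0.4444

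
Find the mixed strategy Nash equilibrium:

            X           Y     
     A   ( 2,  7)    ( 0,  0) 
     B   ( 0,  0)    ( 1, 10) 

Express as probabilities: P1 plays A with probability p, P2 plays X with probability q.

p = 0.5882, q = 0.3333

Work:
Find probabilities that make opponent indifferent:
P2 chooses q to make P1 indifferent between A and B
P1 chooses p to make P2 indifferent between X and Y
Mixed NE: P1 plays (A: 0.5882, B: 0.4118), P2 plays (X: 0.3333, Y: 0.6667)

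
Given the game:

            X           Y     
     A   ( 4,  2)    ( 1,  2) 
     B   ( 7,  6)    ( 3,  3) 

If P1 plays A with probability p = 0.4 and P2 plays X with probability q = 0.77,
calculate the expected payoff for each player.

E[P1] = 4.972, E[P2] = 3.986

Work:
E[P1] = p·q·π₁(A,X) + p·(1-q)·π₁(A,Y) + (1-p)·q·π₁(B,X) + (1-p)·(1-q)·π₁(B,Y)
= 0.4·0.77·4 + 0.4·0.23·1 + 0.6·0.77·7 + 0.6·0.23·3
= 4.972

E[P2] = 3.986 (similar calculation)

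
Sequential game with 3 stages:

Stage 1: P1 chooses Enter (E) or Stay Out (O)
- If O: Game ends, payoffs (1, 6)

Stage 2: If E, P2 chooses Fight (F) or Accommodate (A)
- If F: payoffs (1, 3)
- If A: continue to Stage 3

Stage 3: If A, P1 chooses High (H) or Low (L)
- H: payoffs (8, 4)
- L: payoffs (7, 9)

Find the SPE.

SPE: (E, A, H); Outcome (8, 4)

Work:
Stage 3: P1 chooses H (8 vs 7)
Stage 2: P2: F->3, A->4 (anticipating H). Choose A
Stage 1: P1: O->1, E->8 (anticipating A, H). Choose E
SPE path: E -> A -> H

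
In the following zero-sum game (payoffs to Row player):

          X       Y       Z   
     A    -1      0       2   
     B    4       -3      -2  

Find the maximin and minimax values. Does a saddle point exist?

Maximin = -1, Minimax = 0, Saddle: False

Work:
Row minimums: [-1, -3] → maximin = -1
Column maximums: [4, 0, 2] → minimax = 0
No saddle point (maximin ≠ minimax). Mixed strategy needed.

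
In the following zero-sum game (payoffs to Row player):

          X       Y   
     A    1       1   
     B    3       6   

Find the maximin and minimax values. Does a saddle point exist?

Maximin = 3, Minimax = 3, Saddle: True

Work:
Row minimums: [1, 3] → maximin = 3
Column maximums: [3, 6] → minimax = 3
Saddle point exists! Game value = 3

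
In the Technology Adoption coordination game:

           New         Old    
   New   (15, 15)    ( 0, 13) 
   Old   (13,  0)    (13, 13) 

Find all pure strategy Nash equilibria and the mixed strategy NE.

Pure NE: (New, New) and (Old, Old); Mixed NE: p = 0.8667, q = 0.8667

Work:
Check pure NE:
(New, New): (15, 15) - no unilateral deviation beneficial
(Old, Old): (13, 13) - no unilateral deviation beneficial
Mixed NE: P1 plays New with p = 0.8667, P2 plays New with q = 0.8667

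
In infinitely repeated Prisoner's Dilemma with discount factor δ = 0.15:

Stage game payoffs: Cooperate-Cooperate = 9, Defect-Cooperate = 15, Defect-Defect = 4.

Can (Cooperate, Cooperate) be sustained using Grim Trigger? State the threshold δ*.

δ* = 0.5455; since δ = 0.15 < 0.5455, cooperation cannot be sustained

Work:
For Grim Trigger:
Cooperate forever: 9/(1-δ)
Defect then punished: 15 + 4·δ/(1-δ)
Need: 9/(1-δ) ≥ 15 + 4·δ/(1-δ)
Solving: δ ≥ (T-R)/(T-P) = (15-9)/(15-4) = 0.5455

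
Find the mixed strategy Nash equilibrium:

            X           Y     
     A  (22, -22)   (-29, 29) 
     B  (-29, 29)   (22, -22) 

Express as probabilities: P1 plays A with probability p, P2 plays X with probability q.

p = 0.5, q = 0.5

Work:
Find probabilities that make opponent indifferent:
P2 chooses q to make P1 indifferent between A and B
P1 chooses p to make P2 indifferent between X and Y
Mixed NE: P1 plays (A: 0.5, B: 0.5), P2 plays (X: 0.5, Y: 0.5)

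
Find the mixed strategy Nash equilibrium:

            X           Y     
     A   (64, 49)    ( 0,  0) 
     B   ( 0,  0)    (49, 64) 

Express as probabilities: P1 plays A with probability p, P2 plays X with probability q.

p = 0.5664, q = 0.4336

Work:
Find probabilities that make opponent indifferent:
P2 chooses q to make P1 indifferent between A and B
P1 chooses p to make P2 indifferent between X and Y
Mixed NE: P1 plays (A: 0.5664, B: 0.4336), P2 plays (X: 0.4336, Y: 0.5664)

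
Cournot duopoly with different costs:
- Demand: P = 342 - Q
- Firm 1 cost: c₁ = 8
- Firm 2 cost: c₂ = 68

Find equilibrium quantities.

q₁* = 131.33, q₂* = 71.33

Work:
Reaction: q₁ = (342 - 8 - q₂)/2
Reaction: q₂ = (342 - 68 - q₁)/2
Solve simultaneously:
q₁* = (342 - 2×8 + 68)/3 = 131.33
q₂* = (342 - 2×68 + 8)/3 = 71.33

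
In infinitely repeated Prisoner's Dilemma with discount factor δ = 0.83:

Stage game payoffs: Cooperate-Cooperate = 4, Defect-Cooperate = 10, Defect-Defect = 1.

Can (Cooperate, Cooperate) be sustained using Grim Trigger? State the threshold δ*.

δ* = 0.6667; since δ = 0.83 ≥ 0.6667, cooperation can be sustained

Work:
For Grim Trigger:
Cooperate forever: 4/(1-δ)
Defect then punished: 10 + 1·δ/(1-δ)
Need: 4/(1-δ) ≥ 10 + 1·δ/(1-δ)
Solving: δ ≥ (T-R)/(T-P) = (10-4)/(10-1) = 0.6667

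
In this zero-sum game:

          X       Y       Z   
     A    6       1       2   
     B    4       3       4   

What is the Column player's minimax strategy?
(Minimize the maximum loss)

Column should play Y, value = 3

Work:
Column player minimizes Row's maximum payoff:
Column X: max payoff to Row = 6
Column Y: max payoff to Row = 3
Column Z: max payoff to Row = 4
Minimum is 3, achieved by column Y.
Minimax strategy: Y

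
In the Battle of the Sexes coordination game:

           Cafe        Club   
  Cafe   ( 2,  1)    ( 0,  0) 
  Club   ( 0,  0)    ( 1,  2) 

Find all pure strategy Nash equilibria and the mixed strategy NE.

Pure NE: (Cafe, Cafe) and (Club, Club); Mixed NE: p = 0.6667, q = 0.3333

Work:
Check pure NE:
(Cafe, Cafe): (2, 1) - no unilateral deviation beneficial
(Club, Club): (1, 2) - no unilateral deviation beneficial
Mixed NE: P1 plays Cafe with p = 0.6667, P2 plays Cafe with q = 0.3333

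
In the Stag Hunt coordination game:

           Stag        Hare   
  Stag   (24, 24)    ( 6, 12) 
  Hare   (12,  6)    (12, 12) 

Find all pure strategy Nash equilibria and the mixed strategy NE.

Pure NE: (Stag, Stag) and (Hare, Hare); Mixed NE: p = 0.3333, q = 0.3333

Work:
Check pure NE:
(Stag, Stag): (24, 24) - no unilateral deviation beneficial
(Hare, Hare): (12, 12) - no unilateral deviation beneficial
Mixed NE: P1 plays Stag with p = 0.3333, P2 plays Stag with q = 0.3333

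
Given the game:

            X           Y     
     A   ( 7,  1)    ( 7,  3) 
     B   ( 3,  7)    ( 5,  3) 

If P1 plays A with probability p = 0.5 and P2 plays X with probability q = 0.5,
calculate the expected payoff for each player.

E[P1] = 5.5, E[P2] = 3.5

Work:
E[P1] = p·q·π₁(A,X) + p·(1-q)·π₁(A,Y) + (1-p)·q·π₁(B,X) + (1-p)·(1-q)·π₁(B,Y)
= 0.5·0.5·7 + 0.5·0.5·7 + 0.5·0.5·3 + 0.5·0.5·5
= 5.5

E[P2] = 3.5 (similar calculation)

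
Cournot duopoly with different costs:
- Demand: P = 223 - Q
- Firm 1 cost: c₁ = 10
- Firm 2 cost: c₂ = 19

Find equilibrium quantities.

q₁* = 74.0, q₂* = 65.0

Work:
Reaction: q₁ = (223 - 10 - q₂)/2
Reaction: q₂ = (223 - 19 - q₁)/2
Solve simultaneously:
q₁* = (223 - 2×10 + 19)/3 = 74.0
q₂* = (223 - 2×19 + 10)/3 = 65.0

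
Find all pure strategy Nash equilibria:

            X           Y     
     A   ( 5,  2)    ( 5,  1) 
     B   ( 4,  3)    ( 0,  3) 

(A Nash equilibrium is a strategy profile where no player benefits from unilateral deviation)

Nash equilibrium: (A, X)

Work:
Best responses:
  P1 vs X: payoffs [5, 4] → best response A (payoff 5)
  P1 vs Y: payoffs [5, 0] → best response A (payoff 5)
  P2 vs A: payoffs [2, 1] → best response X (payoff 2)
  P2 vs B: payoffs [3, 3] → best response X/Y (payoff 3)
Mutual best responses: (A,X) → Nash equilibria.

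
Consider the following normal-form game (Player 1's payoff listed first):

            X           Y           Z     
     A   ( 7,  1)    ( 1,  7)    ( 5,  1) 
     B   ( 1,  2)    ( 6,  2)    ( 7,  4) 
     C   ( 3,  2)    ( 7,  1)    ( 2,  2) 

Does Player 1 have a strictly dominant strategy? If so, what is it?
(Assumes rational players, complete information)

No strictly dominant strategy exists for Player 1

Work:
A strategy strictly dominates another if it gives a strictly higher payoff against every opponent action. Compare each pair of P1's strategies column-by-column:
  A vs B: [7 vs 1, 1 vs 6, 5 vs 7] → A does not strictly dominate B (column Y: 1 ≤ 6)
  A vs C: [7 vs 3, 1 vs 7, 5 vs 2] → A does not strictly dominate C (column Y: 1 ≤ 7)
  B vs A: [1 vs 7, 6 vs 1, 7 vs 5] → B does not strictly dominate A (column X: 1 ≤ 7)
  B vs C: [1 vs 3, 6 vs 7, 7 vs 2] → B does not strictly dominate C (column X: 1 ≤ 3)
  C vs A: [3 vs 7, 7 vs 1, 2 vs 5] → C does not strictly dominate A (column X: 3 ≤ 7)
  C vs B: [3 vs 1, 7 vs 6, 2 vs 7] → C does not strictly dominate B (column Z: 2 ≤ 7)
No single strategy strictly dominates all others → no strictly dominant strategy.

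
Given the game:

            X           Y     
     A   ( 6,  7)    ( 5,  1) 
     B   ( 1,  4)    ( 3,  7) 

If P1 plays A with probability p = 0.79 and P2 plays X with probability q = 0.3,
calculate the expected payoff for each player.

E[P1] = 4.691, E[P2] = 3.493

Work:
E[P1] = p·q·π₁(A,X) + p·(1-q)·π₁(A,Y) + (1-p)·q·π₁(B,X) + (1-p)·(1-q)·π₁(B,Y)
= 0.79·0.3·6 + 0.79·0.7·5 + 0.21·0.3·1 + 0.21·0.7·3
= 4.691

E[P2] = 3.493 (similar calculation)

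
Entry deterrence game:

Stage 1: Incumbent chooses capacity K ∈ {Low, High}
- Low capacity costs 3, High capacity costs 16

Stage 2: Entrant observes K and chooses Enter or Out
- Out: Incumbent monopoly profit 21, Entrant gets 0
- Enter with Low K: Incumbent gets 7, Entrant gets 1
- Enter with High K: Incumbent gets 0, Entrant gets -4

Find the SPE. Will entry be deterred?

SPE: (High, Enter|Low, Out|High); Entry deterred. Incumbent net profit = 5

Work:
After Low K: Entrant enters (1 > 0)
After High K: Entrant stays out (-4 < 0)
Incumbent: Low → 7−3=4, High → 21−16=5
Incumbent chooses High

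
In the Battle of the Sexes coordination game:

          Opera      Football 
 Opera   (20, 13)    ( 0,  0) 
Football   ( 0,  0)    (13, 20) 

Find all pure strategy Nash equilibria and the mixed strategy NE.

Pure NE: (Opera, Opera) and (Football, Football); Mixed NE: p = 0.6061, q = 0.3939

Work:
Check pure NE:
(Opera, Opera): (20, 13) - no unilateral deviation beneficial
(Football, Football): (13, 20) - no unilateral deviation beneficial
Mixed NE: P1 plays Opera with p = 0.6061, P2 plays Opera with q = 0.3939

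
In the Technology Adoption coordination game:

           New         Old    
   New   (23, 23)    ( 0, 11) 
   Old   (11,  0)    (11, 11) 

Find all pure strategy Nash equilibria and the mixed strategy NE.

Pure NE: (New, New) and (Old, Old); Mixed NE: p = 0.4783, q = 0.4783

Work:
Check pure NE:
(New, New): (23, 23) - no unilateral deviation beneficial
(Old, Old): (11, 11) - no unilateral deviation beneficial
Mixed NE: P1 plays New with p = 0.4783, P2 plays New with q = 0.4783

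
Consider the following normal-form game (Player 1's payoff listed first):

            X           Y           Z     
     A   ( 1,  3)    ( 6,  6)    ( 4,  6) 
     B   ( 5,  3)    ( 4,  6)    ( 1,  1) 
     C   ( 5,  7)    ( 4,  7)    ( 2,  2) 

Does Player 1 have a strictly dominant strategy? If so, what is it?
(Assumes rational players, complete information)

No strictly dominant strategy exists for Player 1

Work:
A strategy strictly dominates another if it gives a strictly higher payoff against every opponent action. Compare each pair of P1's strategies column-by-column:
  A vs B: [1 vs 5, 6 vs 4, 4 vs 1] → A does not strictly dominate B (column X: 1 ≤ 5)
  A vs C: [1 vs 5, 6 vs 4, 4 vs 2] → A does not strictly dominate C (column X: 1 ≤ 5)
  B vs A: [5 vs 1, 4 vs 6, 1 vs 4] → B does not strictly dominate A (column Y: 4 ≤ 6)
  B vs C: [5 vs 5, 4 vs 4, 1 vs 2] → B does not strictly dominate C (column X: 5 ≤ 5)
  C vs A: [5 vs 1, 4 vs 6, 2 vs 4] → C does not strictly dominate A (column Y: 4 ≤ 6)
  C vs B: [5 vs 5, 4 vs 4, 2 vs 1] → C does not strictly dominate B (column X: 5 ≤ 5)
No single strategy strictly dominates all others → no strictly dominant strategy.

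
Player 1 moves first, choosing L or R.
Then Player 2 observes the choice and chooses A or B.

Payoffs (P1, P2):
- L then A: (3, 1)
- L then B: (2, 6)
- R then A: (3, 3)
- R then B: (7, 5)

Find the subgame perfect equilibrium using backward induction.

P1 plays R, P2 plays B after L and B after R; Payoff (7, 5)

Work:
Backward induction:
After L: P2 chooses B → P1 gets 2
After R: P2 chooses B → P1 gets 7
P1 chooses R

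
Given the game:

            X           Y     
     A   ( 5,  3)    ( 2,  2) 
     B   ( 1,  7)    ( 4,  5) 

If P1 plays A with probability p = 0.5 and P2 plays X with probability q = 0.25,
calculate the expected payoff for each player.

E[P1] = 3.0, E[P2] = 3.875

Work:
E[P1] = p·q·π₁(A,X) + p·(1-q)·π₁(A,Y) + (1-p)·q·π₁(B,X) + (1-p)·(1-q)·π₁(B,Y)
= 0.5·0.25·5 + 0.5·0.75·2 + 0.5·0.25·1 + 0.5·0.75·4
= 3.0

E[P2] = 3.875 (similar calculation)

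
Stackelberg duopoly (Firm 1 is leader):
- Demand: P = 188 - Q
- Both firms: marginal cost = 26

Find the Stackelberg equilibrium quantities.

q₁* (leader) = 81.0, q₂* (follower) = 40.5

Work:
Follower's reaction: q₂ = (a - c - q₁)/2
Leader substitutes: π₁ = q₁·(a - q₁ - (a-c-q₁)/2 - c)
FOC: q₁* = (188 - 26)/2 = 81.00
Then: q₂* = (188 - 26 - 81.0)/2 = 40.50
Leader has first-mover advantage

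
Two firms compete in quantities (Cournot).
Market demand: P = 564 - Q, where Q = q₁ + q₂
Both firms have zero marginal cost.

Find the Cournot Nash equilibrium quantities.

q₁* = q₂* = 188.0; P* = 188.0

Work:
Profit: π_i = P·q_i = (a - q_i - q_j)·q_i
FOC: ∂π_i/∂q_i = a - 2q_i - q_j = 0
Reaction function: q_i = (564 - q_j)/2
Symmetry: q* = 564/3 = 188.0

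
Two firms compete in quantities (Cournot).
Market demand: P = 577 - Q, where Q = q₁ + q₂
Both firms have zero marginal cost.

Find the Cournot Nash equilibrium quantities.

q₁* = q₂* = 192.33; P* = 192.33

Work:
Profit: π_i = P·q_i = (a - q_i - q_j)·q_i
FOC: ∂π_i/∂q_i = a - 2q_i - q_j = 0
Reaction function: q_i = (577 - q_j)/2
Symmetry: q* = 577/3 = 192.33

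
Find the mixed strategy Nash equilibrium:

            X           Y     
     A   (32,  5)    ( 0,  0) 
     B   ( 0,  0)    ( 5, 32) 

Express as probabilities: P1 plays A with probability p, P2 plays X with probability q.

p = 0.8649, q = 0.1351

Work:
Find probabilities that make opponent indifferent:
P2 chooses q to make P1 indifferent between A and B
P1 chooses p to make P2 indifferent between X and Y
Mixed NE: P1 plays (A: 0.8649, B: 0.1351), P2 plays (X: 0.1351, Y: 0.8649)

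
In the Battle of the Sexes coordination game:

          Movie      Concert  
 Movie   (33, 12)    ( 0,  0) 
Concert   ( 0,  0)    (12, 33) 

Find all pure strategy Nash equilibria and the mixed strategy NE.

Pure NE: (Movie, Movie) and (Concert, Concert); Mixed NE: p = 0.7333, q = 0.2667

Work:
Check pure NE:
(Movie, Movie): (33, 12) - no unilateral deviation beneficial
(Concert, Concert): (12, 33) - no unilateral deviation beneficial
Mixed NE: P1 plays Movie with p = 0.7333, P2 plays Movie with q = 0.2667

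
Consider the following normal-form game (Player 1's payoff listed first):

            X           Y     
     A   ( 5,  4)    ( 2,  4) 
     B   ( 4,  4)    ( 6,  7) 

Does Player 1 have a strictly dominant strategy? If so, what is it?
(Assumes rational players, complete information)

No strictly dominant strategy exists for Player 1

Work:
A strategy strictly dominates another if it gives a strictly higher payoff against every opponent action. Compare each pair of P1's strategies column-by-column:
  A vs B: [5 vs 4, 2 vs 6] → A does not strictly dominate B (column Y: 2 ≤ 6)
  B vs A: [4 vs 5, 6 vs 2] → B does not strictly dominate A (column X: 4 ≤ 5)
No single strategy strictly dominates all others → no strictly dominant strategy.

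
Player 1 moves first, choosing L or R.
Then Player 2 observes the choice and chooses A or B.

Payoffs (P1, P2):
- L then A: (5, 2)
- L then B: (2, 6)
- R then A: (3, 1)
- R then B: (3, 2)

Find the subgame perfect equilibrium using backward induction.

P1 plays R, P2 plays B after L and B after R; Payoff (3, 2)

Work:
Backward induction:
After L: P2 chooses B → P1 gets 2
After R: P2 chooses B → P1 gets 3
P1 chooses R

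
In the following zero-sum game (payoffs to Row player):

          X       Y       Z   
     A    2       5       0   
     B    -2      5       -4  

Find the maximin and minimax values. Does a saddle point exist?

Maximin = 0, Minimax = 0, Saddle: True

Work:
Row minimums: [0, -4] → maximin = 0
Column maximums: [2, 5, 0] → minimax = 0
Saddle point exists! Game value = 0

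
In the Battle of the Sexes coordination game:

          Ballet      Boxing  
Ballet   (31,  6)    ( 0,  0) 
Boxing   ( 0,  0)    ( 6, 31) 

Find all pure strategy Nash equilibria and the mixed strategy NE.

Pure NE: (Ballet, Ballet) and (Boxing, Boxing); Mixed NE: p = 0.8378, q = 0.1622

Work:
Check pure NE:
(Ballet, Ballet): (31, 6) - no unilateral deviation beneficial
(Boxing, Boxing): (6, 31) - no unilateral deviation beneficial
Mixed NE: P1 plays Ballet with p = 0.8378, P2 plays Ballet with q = 0.1622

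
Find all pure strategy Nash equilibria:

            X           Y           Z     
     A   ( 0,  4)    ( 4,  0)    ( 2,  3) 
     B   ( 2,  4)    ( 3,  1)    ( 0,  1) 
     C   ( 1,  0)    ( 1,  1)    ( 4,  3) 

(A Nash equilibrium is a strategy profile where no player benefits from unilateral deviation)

Nash equilibrium: (B, X), (C, Z)

Work:
Best responses:
  P1 vs X: payoffs [0, 2, 1] → best response B (payoff 2)
  P1 vs Y: payoffs [4, 3, 1] → best response A (payoff 4)
  P1 vs Z: payoffs [2, 0, 4] → best response C (payoff 4)
  P2 vs A: payoffs [4, 0, 3] → best response X (payoff 4)
  P2 vs B: payoffs [4, 1, 1] → best response X (payoff 4)
  P2 vs C: payoffs [0, 1, 3] → best response Z (payoff 3)
Mutual best responses: (B,X), (C,Z) → Nash equilibria.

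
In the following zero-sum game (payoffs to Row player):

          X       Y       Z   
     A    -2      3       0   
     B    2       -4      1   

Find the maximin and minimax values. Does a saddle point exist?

Maximin = -2, Minimax = 1, Saddle: False

Work:
Row minimums: [-2, -4] → maximin = -2
Column maximums: [2, 3, 1] → minimax = 1
No saddle point (maximin ≠ minimax). Mixed strategy needed.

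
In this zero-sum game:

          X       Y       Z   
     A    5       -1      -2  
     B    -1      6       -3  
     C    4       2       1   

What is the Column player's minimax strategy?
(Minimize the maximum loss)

Column should play Z, value = 1

Work:
Column player minimizes Row's maximum payoff:
Column X: max payoff to Row = 5
Column Y: max payoff to Row = 6
Column Z: max payoff to Row = 1
Minimum is 1, achieved by column Z.
Minimax strategy: Z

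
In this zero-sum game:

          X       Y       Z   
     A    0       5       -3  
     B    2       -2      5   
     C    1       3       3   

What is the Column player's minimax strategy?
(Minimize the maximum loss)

Column should play X, value = 2

Work:
Column player minimizes Row's maximum payoff:
Column X: max payoff to Row = 2
Column Y: max payoff to Row = 5
Column Z: max payoff to Row = 5
Minimum is 2, achieved by column X.
Minimax strategy: X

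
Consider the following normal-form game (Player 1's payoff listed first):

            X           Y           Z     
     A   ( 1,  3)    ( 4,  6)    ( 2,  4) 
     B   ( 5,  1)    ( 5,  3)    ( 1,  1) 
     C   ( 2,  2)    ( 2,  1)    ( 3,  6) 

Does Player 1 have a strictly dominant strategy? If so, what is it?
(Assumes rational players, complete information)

No strictly dominant strategy exists for Player 1

Work:
A strategy strictly dominates another if it gives a strictly higher payoff against every opponent action. Compare each pair of P1's strategies column-by-column:
  A vs B: [1 vs 5, 4 vs 5, 2 vs 1] → A does not strictly dominate B (column X: 1 ≤ 5)
  A vs C: [1 vs 2, 4 vs 2, 2 vs 3] → A does not strictly dominate C (column X: 1 ≤ 2)
  B vs A: [5 vs 1, 5 vs 4, 1 vs 2] → B does not strictly dominate A (column Z: 1 ≤ 2)
  B vs C: [5 vs 2, 5 vs 2, 1 vs 3] → B does not strictly dominate C (column Z: 1 ≤ 3)
  C vs A: [2 vs 1, 2 vs 4, 3 vs 2] → C does not strictly dominate A (column Y: 2 ≤ 4)
  C vs B: [2 vs 5, 2 vs 5, 3 vs 1] → C does not strictly dominate B (column X: 2 ≤ 5)
No single strategy strictly dominates all others → no strictly dominant strategy.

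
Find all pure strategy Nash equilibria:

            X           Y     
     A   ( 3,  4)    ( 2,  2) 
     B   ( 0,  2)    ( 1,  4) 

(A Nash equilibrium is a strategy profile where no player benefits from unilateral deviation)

Nash equilibrium: (A, X)

Work:
Best responses:
  P1 vs X: payoffs [3, 0] → best response A (payoff 3)
  P1 vs Y: payoffs [2, 1] → best response A (payoff 2)
  P2 vs A: payoffs [4, 2] → best response X (payoff 4)
  P2 vs B: payoffs [2, 4] → best response Y (payoff 4)
Mutual best responses: (A,X) → Nash equilibria.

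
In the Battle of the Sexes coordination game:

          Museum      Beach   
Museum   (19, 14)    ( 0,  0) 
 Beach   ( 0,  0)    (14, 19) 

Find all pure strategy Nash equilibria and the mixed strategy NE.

Pure NE: (Museum, Museum) and (Beach, Beach); Mixed NE: p = 0.5758, q = 0.4242

Work:
Check pure NE:
(Museum, Museum): (19, 14) - no unilateral deviation beneficial
(Beach, Beach): (14, 19) - no unilateral deviation beneficial
Mixed NE: P1 plays Museum with p = 0.5758, P2 plays Museum with q = 0.4242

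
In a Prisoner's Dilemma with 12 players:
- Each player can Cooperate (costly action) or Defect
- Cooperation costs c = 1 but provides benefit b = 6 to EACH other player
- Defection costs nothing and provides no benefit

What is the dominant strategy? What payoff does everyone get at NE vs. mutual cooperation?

Dominant: Defect; NE payoff = 0; Coop payoff = 65

Work:
Defect dominates (saves cost c = 1, benefit to others is external)
NE: All defect → everyone gets 0
If all cooperate: each receives (11)×6 - 1 = 65
Social dilemma: 65 > 0 but NE gives 0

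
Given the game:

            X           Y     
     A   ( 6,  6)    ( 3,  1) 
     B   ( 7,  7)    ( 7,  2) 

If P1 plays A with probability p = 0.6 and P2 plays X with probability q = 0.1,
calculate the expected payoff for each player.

E[P1] = 4.78, E[P2] = 1.9

Work:
E[P1] = p·q·π₁(A,X) + p·(1-q)·π₁(A,Y) + (1-p)·q·π₁(B,X) + (1-p)·(1-q)·π₁(B,Y)
= 0.6·0.1·6 + 0.6·0.9·3 + 0.4·0.1·7 + 0.4·0.9·7
= 4.78

E[P2] = 1.9 (similar calculation)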